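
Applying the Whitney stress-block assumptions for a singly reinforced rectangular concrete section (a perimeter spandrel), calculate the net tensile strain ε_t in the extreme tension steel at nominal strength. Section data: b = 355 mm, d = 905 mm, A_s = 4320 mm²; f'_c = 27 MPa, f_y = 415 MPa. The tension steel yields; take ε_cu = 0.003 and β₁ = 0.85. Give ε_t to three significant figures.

ε_t ≈ 0.00749

a = A_s f_y/(0.85 f'_c b) = 220.05 mm.
β₁ = 0.85, so c = a/β₁ = 220.05/0.85 = 258.88 mm.
From the linear strain diagram with ε_cu = 0.003: ε_t = 0.003 (d − c)/c = 0.003 × (905 − 258.88)/258.88 = 0.00749.
Since ε_t ≥ 0.005, the section is tension-controlled.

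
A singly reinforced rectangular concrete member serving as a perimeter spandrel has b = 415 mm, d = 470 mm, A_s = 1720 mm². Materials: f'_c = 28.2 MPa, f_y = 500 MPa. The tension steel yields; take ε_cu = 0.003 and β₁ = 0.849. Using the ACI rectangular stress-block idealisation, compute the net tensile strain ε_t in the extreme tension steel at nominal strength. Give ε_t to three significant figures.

ε_t ≈ 0.0108

a = A_s f_y/(0.85 f'_c b) = 86.45 mm.
β₁ = 0.849, so c = a/β₁ = 86.45/0.849 = 101.83 mm.
From the linear strain diagram with ε_cu = 0.003: ε_t = 0.003 (d − c)/c = 0.003 × (470 − 101.83)/101.83 = 0.0108.
Since ε_t ≥ 0.005, the section is tension-controlled.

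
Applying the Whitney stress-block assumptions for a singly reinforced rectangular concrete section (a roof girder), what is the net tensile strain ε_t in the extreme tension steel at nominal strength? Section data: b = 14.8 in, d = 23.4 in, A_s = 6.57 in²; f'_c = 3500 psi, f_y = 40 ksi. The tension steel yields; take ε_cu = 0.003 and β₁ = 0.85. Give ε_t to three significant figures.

a = A_s f_y/(0.85 f'_c b) = 5.969 in.
β₁ = 0.85, so c = a/β₁ = 5.969/0.85 = 7.022 in.
From the linear strain diagram with ε_cu = 0.003: ε_t = 0.003 (d − c)/c = 0.003 × (23.4 − 7.022)/7.022 = 0.00700.
Since ε_t ≥ 0.005, the section is tension-controlled.

ε_t ≈ 0.00700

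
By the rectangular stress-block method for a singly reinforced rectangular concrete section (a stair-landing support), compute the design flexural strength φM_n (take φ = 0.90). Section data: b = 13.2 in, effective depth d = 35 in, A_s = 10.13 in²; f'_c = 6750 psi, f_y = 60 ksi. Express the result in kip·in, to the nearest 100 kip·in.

T = A_s f_y = 10.13 × 60 = 607.8 kips.
a = T/(0.85 f'_c b) = 607.8/(0.85 × 6.75 × 13.2) = 8.025 in.
M_n = T(d − a/2) = 607.8 × (35 − 4.0125) = 18834.2 kip·in.
φM_n = 0.90 × 18834.2 = 16950.8 kip·in.

φM_n ≈ 17000 kip·in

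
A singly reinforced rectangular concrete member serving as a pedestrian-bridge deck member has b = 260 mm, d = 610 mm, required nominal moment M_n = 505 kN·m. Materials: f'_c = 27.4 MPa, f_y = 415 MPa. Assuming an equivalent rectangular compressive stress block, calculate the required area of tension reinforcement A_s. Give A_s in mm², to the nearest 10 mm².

With M_n = 0.85 f'_c a b (d − a/2), solve the quadratic for a:
a = d − √(d² − 2M_n/(0.85 f'_c b)) = 610 − √(610² − 2 × 505×10⁶/(0.85 × 27.4 × 260)) = 156.89 mm.
A_s = 0.85 f'_c a b / f_y = 0.85 × 27.4 × 156.89 × 260 / 415 = 2289.2 mm².

A_s ≈ 2290 mm²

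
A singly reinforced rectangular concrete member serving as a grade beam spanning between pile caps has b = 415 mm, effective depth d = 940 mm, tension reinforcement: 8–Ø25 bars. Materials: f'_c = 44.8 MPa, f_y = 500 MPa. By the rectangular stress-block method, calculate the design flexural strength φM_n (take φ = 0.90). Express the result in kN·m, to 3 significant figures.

φM_n ≈ 1550 kN·m

A_s = 8 × 491 = 3928 mm².
T = A_s f_y = 3928 × 500 = 1964000 N = 1964 kN.
From C = T: a = T/(0.85 f'_c b) = 1964000/(0.85 × 44.8 × 415) = 124.28 mm.
M_n = T(d − a/2) = 1964 kN × (940 − 62.14) mm = 1724.12 kN·m.
φM_n = 0.90 × 1724.12 = 1551.71 kN·m.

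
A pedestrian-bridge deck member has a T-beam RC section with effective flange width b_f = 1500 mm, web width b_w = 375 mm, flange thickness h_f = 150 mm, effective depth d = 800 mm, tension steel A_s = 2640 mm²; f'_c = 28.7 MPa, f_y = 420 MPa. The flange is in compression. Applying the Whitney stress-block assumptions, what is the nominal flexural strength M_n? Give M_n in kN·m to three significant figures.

M_n ≈ 870 kN·m

Tension: T = A_s f_y = 2640 × 420 = 1108800 N.
Try a within the flange: a = T/(0.85 f'_c b_f) = 1108800/(0.85 × 28.7 × 1500) = 30.30 mm.
Since a = 30.30 ≤ h_f = 150 mm, the stress block lies entirely in the flange; analyse as a rectangular beam of width b_f.
M_n = T(d − a/2) = 1108800 × (800 − 15.15) = 870.24 × 10⁶ N·mm.
M_n = 870.24 kN·m.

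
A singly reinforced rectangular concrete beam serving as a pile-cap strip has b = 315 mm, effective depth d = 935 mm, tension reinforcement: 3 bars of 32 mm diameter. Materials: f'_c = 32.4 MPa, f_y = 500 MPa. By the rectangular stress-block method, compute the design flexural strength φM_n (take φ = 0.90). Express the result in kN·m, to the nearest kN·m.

φM_n ≈ 939 kN·m

A_s = 3 × 804 = 2412 mm².
T = A_s f_y = 2412 × 500 = 1206000 N = 1206 kN.
From C = T: a = T/(0.85 f'_c b) = 1206000/(0.85 × 32.4 × 315) = 139.02 mm.
M_n = T(d − a/2) = 1206 kN × (935 − 69.51) mm = 1043.78 kN·m.
φM_n = 0.90 × 1043.78 = 939.40 kN·m.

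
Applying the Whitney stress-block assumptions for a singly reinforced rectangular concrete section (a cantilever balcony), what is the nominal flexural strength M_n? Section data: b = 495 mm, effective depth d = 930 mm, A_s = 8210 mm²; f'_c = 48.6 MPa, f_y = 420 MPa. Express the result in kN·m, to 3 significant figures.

T = A_s f_y = 8210 × 420 = 3448200 N = 3448.2 kN.
From C = T: a = T/(0.85 f'_c b) = 3448200/(0.85 × 48.6 × 495) = 168.63 mm.
M_n = T(d − a/2) = 3448.2 kN × (930 − 84.315) mm = 2916.09 kN·m.

M_n ≈ 2920 kN·m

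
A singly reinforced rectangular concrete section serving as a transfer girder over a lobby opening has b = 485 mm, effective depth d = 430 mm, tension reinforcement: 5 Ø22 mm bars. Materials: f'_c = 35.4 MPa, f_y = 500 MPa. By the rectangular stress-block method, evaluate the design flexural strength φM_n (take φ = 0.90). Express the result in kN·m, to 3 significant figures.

A_s = 5 × 380 = 1900 mm².
T = A_s f_y = 1900 × 500 = 950000 N = 950 kN.
From C = T: a = T/(0.85 f'_c b) = 950000/(0.85 × 35.4 × 485) = 65.10 mm.
M_n = T(d − a/2) = 950 kN × (430 − 32.55) mm = 377.58 kN·m.
φM_n = 0.90 × 377.58 = 339.82 kN·m.

φM_n ≈ 340 kN·m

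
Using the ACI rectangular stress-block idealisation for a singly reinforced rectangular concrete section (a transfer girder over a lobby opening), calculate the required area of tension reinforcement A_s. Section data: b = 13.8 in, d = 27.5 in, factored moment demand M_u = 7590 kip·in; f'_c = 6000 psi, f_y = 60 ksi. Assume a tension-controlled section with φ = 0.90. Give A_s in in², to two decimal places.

A_s ≈ 5.60 in²

M_n = M_u/φ = 7590/0.90 = 8433.33 kip·in.
From M_n = 0.85 f'_c a b (d − a/2):
a = d − √(d² − 2M_n/(0.85 f'_c b)) = 27.5 − √(27.5² − 2 × 8433.33/(0.85 × 6 × 13.8)) = 4.771 in.
A_s = 0.85 f'_c a b / f_y = 0.85 × 6 × 4.771 × 13.8 / 60 = 5.596 in².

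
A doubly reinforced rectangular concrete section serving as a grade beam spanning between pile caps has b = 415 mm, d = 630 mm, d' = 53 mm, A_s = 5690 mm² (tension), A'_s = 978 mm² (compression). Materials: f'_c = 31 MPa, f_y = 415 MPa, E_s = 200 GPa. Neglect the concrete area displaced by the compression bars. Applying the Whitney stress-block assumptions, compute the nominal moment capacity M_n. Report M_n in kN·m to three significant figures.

Assume both tension and compression steel yield.
Net tension couple steel: A_s − A'_s = 4712 mm².
a = (A_s − A'_s) f_y / (0.85 f'_c b) = 1955480/(0.85 × 31 × 415) = 178.82 mm.
c = a/β₁ = 178.82/0.829 = 215.71 mm; ε'_s = 0.003(c − d')/c = 0.0023 ≥ f_y/E_s = 0.0021, so compression steel does yield.
M_n = (A_s − A'_s) f_y (d − a/2) + A'_s f_y (d − d') = [1955480 × (630 − 89.41) + 405870 × (630 − 53)] × 10⁻⁶ = 1057.11 + 234.19 = 1291.30 kN·m.

M_n ≈ 1290 kN·m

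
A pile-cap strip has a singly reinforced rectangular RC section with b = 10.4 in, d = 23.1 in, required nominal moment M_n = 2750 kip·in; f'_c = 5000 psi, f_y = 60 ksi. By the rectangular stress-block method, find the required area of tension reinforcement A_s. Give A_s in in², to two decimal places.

From M_n = 0.85 f'_c a b (d − a/2):
a = d − √(d² − 2M_n/(0.85 f'_c b)) = 23.1 − √(23.1² − 2 × 2750/(0.85 × 5 × 10.4)) = 2.872 in.
A_s = 0.85 f'_c a b / f_y = 0.85 × 5 × 2.872 × 10.4 / 60 = 2.116 in².

A_s ≈ 2.12 in²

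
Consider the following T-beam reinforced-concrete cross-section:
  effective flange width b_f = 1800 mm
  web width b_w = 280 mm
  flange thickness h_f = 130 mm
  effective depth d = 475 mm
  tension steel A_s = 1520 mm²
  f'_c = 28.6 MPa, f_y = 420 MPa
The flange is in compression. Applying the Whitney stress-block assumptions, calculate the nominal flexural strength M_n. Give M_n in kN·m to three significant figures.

M_n ≈ 299 kN·m

Tension: T = A_s f_y = 1520 × 420 = 638400 N.
Try a within the flange: a = T/(0.85 f'_c b_f) = 638400/(0.85 × 28.6 × 1800) = 14.59 mm.
Since a = 14.59 ≤ h_f = 130 mm, the stress block lies entirely in the flange; analyse as a rectangular beam of width b_f.
M_n = T(d − a/2) = 638400 × (475 − 7.295) = 298.58 × 10⁶ N·mm.
M_n = 298.58 kN·m.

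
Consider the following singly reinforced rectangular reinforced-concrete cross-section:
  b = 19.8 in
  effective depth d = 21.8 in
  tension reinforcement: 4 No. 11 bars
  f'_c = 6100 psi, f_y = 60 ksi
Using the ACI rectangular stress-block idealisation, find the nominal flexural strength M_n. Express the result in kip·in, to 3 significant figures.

M_n ≈ 7480 kip·in

A_s = 4 × 1.56 = 6.24 in².
T = A_s f_y = 6.24 × 60 = 374.4 kips.
a = T/(0.85 f'_c b) = 374.4/(0.85 × 6.1 × 19.8) = 3.647 in.
M_n = T(d − a/2) = 374.4 × (21.8 − 1.8235) = 7479.2 kip·in.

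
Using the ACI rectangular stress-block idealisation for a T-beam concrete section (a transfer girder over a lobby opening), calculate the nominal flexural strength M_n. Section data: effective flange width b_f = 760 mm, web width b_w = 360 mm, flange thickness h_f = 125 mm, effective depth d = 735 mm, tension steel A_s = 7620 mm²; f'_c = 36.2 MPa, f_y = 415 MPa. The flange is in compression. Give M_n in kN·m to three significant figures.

M_n ≈ 2110 kN·m

Tension: T = A_s f_y = 7620 × 415 = 3162300 N.
Try a within the flange: a = T/(0.85 f'_c b_f) = 3162300/(0.85 × 36.2 × 760) = 135.23 mm.
a = 135.23 > h_f = 125 mm: the block extends into the web. Split into flange-overhang and web parts.
C_f = 0.85 f'_c (b_f − b_w) h_f = 0.85 × 36.2 × (760 − 360) × 125 = 1538500 N.
Remaining web compression depth: a_w = (T − C_f)/(0.85 f'_c b_w) = (3162300 − 1538500)/(0.85 × 36.2 × 360) = 146.59 mm.
M_n = C_f(d − h_f/2) + (T − C_f)(d − a_w/2) = 1538500 × (735 − 62.5) + 1623800 × (735 − 73.295) = 1034.64 + 1074.48 = 2109.12 × 10⁶ N·mm.
M_n = 2109.12 kN·m.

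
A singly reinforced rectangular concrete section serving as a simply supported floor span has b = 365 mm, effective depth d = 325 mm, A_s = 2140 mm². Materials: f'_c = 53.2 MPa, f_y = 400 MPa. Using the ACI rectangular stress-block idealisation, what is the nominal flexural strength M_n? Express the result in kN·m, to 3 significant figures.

M_n ≈ 256 kN·m

T = A_s f_y = 2140 × 400 = 856000 N = 856 kN.
From C = T: a = T/(0.85 f'_c b) = 856000/(0.85 × 53.2 × 365) = 51.86 mm.
M_n = T(d − a/2) = 856 kN × (325 − 25.93) mm = 256.00 kN·m.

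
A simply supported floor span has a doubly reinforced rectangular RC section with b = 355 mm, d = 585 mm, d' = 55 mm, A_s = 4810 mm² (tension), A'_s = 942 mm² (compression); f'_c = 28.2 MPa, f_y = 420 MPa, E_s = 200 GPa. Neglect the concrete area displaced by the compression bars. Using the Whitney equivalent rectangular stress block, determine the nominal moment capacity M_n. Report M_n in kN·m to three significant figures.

M_n ≈ 1000 kN·m

Assume both tension and compression steel yield.
Net tension couple steel: A_s − A'_s = 3868 mm².
a = (A_s − A'_s) f_y / (0.85 f'_c b) = 1624560/(0.85 × 28.2 × 355) = 190.91 mm.
c = a/β₁ = 190.91/0.849 = 224.86 mm; ε'_s = 0.003(c − d')/c = 0.0023 ≥ f_y/E_s = 0.0021, so compression steel does yield.
M_n = (A_s − A'_s) f_y (d − a/2) + A'_s f_y (d − d') = [1624560 × (585 − 95.455) + 395640 × (585 − 55)] × 10⁻⁶ = 795.30 + 209.69 = 1004.99 kN·m.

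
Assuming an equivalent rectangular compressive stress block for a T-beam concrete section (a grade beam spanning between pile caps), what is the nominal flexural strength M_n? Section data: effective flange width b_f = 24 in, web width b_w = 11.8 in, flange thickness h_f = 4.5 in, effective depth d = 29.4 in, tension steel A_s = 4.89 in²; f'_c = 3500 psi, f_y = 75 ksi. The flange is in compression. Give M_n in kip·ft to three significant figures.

Tension: T = A_s f_y = 4.89 × 75 = 366.75 kips.
Try a within the flange: a = T/(0.85 f'_c b_f) = 366.75/(0.85 × 3.5 × 24) = 5.137 in.
a = 5.137 > h_f = 4.5 in: the block extends into the web. Split into flange-overhang and web parts.
C_f = 0.85 f'_c (b_f − b_w) h_f = 0.85 × 3.5 × (24 − 11.8) × 4.5 = 163.3 kips.
Remaining web compression depth: a_w = (T − C_f)/(0.85 f'_c b_w) = (366.75 − 163.3)/(0.85 × 3.5 × 11.8) = 5.795 in.
M_n = C_f(d − h_f/2) + (T − C_f)(d − a_w/2) = 163.3 × (29.4 − 2.25) + 203.45 × (29.4 − 2.8975) = 4433.6 + 5391.9 = 9825.5 kip·in.
M_n = 9825.5/12 = 818.79 kip·ft.

M_n ≈ 819 kip·ft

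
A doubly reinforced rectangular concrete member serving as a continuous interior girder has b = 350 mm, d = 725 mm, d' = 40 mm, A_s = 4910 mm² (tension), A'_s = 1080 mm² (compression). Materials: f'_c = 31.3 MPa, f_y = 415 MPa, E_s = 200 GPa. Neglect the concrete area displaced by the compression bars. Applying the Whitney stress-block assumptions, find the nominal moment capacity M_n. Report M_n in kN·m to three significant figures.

M_n ≈ 1320 kN·m

Assume both tension and compression steel yield.
Net tension couple steel: A_s − A'_s = 3830 mm².
a = (A_s − A'_s) f_y / (0.85 f'_c b) = 1589450/(0.85 × 31.3 × 350) = 170.69 mm.
c = a/β₁ = 170.69/0.826 = 206.65 mm; ε'_s = 0.003(c − d')/c = 0.0024 ≥ f_y/E_s = 0.0021, so compression steel does yield.
M_n = (A_s − A'_s) f_y (d − a/2) + A'_s f_y (d − d') = [1589450 × (725 − 85.345) + 448200 × (725 − 40)] × 10⁻⁶ = 1016.70 + 307.02 = 1323.72 kN·m.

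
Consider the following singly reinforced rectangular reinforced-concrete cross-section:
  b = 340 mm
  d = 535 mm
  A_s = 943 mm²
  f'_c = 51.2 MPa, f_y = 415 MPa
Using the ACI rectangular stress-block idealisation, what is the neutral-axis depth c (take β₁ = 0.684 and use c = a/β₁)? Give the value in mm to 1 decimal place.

T = A_s f_y = 943 × 415 = 391345 N = 391.345 kN.
Setting C = 0.85 f'_c a b equal to T: a = 391345/(0.85 × 51.2 × 340) = 26.448 mm.
With β₁ = 0.684, c = a/β₁ = 26.448/0.684 = 38.7 mm.

c ≈ 38.7 mm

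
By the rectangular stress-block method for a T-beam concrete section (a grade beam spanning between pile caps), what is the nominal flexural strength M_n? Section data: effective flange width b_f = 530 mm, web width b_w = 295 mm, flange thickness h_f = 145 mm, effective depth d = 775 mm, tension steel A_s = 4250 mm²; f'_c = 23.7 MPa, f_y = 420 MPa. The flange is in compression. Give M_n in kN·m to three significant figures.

M_n ≈ 1230 kN·m

Tension: T = A_s f_y = 4250 × 420 = 1785000 N.
Try a within the flange: a = T/(0.85 f'_c b_f) = 1785000/(0.85 × 23.7 × 530) = 167.18 mm.
a = 167.18 > h_f = 145 mm: the block extends into the web. Split into flange-overhang and web parts.
C_f = 0.85 f'_c (b_f − b_w) h_f = 0.85 × 23.7 × (530 − 295) × 145 = 686441 N.
Remaining web compression depth: a_w = (T − C_f)/(0.85 f'_c b_w) = (1785000 − 686441)/(0.85 × 23.7 × 295) = 184.86 mm.
M_n = C_f(d − h_f/2) + (T − C_f)(d − a_w/2) = 686441 × (775 − 72.5) + 1098559 × (775 − 92.43) = 482.22 + 749.84 = 1232.06 × 10⁶ N·mm.
M_n = 1232.06 kN·m.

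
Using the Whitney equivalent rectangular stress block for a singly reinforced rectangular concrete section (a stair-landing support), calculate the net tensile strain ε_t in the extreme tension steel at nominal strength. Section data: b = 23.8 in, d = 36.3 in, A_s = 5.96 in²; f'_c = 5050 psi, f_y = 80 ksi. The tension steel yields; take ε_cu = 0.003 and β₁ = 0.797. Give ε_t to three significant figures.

a = A_s f_y/(0.85 f'_c b) = 4.667 in.
β₁ = 0.797, so c = a/β₁ = 4.667/0.797 = 5.856 in.
From the linear strain diagram with ε_cu = 0.003: ε_t = 0.003 (d − c)/c = 0.003 × (36.3 − 5.856)/5.856 = 0.0156.
Since ε_t ≥ 0.005, the section is tension-controlled.

ε_t ≈ 0.0156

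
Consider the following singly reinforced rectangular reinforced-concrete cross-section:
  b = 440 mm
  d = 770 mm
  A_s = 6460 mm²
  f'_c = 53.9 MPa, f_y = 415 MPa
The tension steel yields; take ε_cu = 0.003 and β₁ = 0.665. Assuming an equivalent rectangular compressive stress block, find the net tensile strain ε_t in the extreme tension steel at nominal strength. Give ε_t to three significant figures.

ε_t ≈ 0.00855

a = A_s f_y/(0.85 f'_c b) = 132.99 mm.
β₁ = 0.665, so c = a/β₁ = 132.99/0.665 = 199.98 mm.
From the linear strain diagram with ε_cu = 0.003: ε_t = 0.003 (d − c)/c = 0.003 × (770 − 199.98)/199.98 = 0.00855.
Since ε_t ≥ 0.005, the section is tension-controlled.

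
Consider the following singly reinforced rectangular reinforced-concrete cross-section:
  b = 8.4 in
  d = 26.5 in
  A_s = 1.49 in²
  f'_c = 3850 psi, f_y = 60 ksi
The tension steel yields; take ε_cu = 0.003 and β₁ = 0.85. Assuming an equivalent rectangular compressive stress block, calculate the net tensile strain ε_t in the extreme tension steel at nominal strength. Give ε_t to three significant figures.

a = A_s f_y/(0.85 f'_c b) = 3.252 in.
β₁ = 0.85, so c = a/β₁ = 3.252/0.85 = 3.826 in.
From the linear strain diagram with ε_cu = 0.003: ε_t = 0.003 (d − c)/c = 0.003 × (26.5 − 3.826)/3.826 = 0.0178.
Since ε_t ≥ 0.005, the section is tension-controlled.

ε_t ≈ 0.0178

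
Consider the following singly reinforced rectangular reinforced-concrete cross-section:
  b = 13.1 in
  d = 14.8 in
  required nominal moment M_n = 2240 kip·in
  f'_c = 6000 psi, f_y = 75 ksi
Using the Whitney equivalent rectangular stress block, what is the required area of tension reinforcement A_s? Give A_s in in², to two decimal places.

A_s ≈ 2.20 in²

From M_n = 0.85 f'_c a b (d − a/2):
a = d − √(d² − 2M_n/(0.85 f'_c b)) = 14.8 − √(14.8² − 2 × 2240/(0.85 × 6 × 13.1)) = 2.472 in.
A_s = 0.85 f'_c a b / f_y = 0.85 × 6 × 2.472 × 13.1 / 75 = 2.202 in².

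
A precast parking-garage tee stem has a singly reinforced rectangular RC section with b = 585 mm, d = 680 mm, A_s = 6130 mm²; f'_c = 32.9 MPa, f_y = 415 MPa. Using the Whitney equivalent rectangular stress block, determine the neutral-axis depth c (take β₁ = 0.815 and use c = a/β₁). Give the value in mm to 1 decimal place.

T = A_s f_y = 6130 × 415 = 2543950 N = 2543.95 kN.
Setting C = 0.85 f'_c a b equal to T: a = 2543950/(0.85 × 32.9 × 585) = 155.503 mm.
With β₁ = 0.815, c = a/β₁ = 155.503/0.815 = 190.8 mm.

c ≈ 190.8 mm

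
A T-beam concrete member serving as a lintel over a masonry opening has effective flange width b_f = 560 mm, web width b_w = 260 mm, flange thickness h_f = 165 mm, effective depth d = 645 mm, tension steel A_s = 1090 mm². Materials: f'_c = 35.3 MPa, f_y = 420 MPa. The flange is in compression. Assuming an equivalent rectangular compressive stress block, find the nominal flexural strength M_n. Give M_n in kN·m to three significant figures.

M_n ≈ 289 kN·m

Tension: T = A_s f_y = 1090 × 420 = 457800 N.
Try a within the flange: a = T/(0.85 f'_c b_f) = 457800/(0.85 × 35.3 × 560) = 27.25 mm.
Since a = 27.25 ≤ h_f = 165 mm, the stress block lies entirely in the flange; analyse as a rectangular beam of width b_f.
M_n = T(d − a/2) = 457800 × (645 − 13.625) = 289.04 × 10⁶ N·mm.
M_n = 289.04 kN·m.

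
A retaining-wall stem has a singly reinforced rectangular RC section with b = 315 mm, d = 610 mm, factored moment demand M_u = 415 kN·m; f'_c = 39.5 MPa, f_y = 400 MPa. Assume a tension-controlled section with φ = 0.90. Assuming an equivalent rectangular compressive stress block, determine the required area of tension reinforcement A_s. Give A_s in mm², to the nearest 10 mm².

M_n = M_u/φ = 415/0.90 = 461.111 kN·m.
With M_n = 0.85 f'_c a b (d − a/2), solve the quadratic for a:
a = d − √(d² − 2M_n/(0.85 f'_c b)) = 610 − √(610² − 2 × 461.111×10⁶/(0.85 × 39.5 × 315)) = 76.24 mm.
A_s = 0.85 f'_c a b / f_y = 0.85 × 39.5 × 76.24 × 315 / 400 = 2015.8 mm².

A_s ≈ 2020 mm²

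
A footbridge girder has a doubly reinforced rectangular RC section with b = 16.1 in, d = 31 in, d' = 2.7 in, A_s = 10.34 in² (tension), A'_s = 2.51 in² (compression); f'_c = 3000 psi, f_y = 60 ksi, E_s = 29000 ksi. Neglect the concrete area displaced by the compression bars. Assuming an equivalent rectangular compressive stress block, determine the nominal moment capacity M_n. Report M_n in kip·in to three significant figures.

M_n ≈ 16100 kip·in

Assume both steels yield.
a = (A_s − A'_s) f_y/(0.85 f'_c b) = (10.34 − 2.51) × 60/(0.85 × 3 × 16.1) = 11.443 in.
c = a/β₁ = 11.443/0.85 = 13.462 in; ε'_s = 0.003(c − d')/c = 0.0024 ≥ ε_y = 0.0021, so the compression steel yields.
M_n = (A_s − A'_s) f_y (d − a/2) + A'_s f_y (d − d') = 469.8 × (31 − 5.7215) + 150.6 × (31 − 2.7) = 11875.8 + 4262.0 = 16137.8 kip·in.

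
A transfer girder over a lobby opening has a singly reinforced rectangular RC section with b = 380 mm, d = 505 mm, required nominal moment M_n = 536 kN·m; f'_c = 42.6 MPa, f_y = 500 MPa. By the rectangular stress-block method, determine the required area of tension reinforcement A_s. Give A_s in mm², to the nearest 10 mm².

With M_n = 0.85 f'_c a b (d − a/2), solve the quadratic for a:
a = d − √(d² − 2M_n/(0.85 f'_c b)) = 505 − √(505² − 2 × 536×10⁶/(0.85 × 42.6 × 380)) = 84.15 mm.
A_s = 0.85 f'_c a b / f_y = 0.85 × 42.6 × 84.15 × 380 / 500 = 2315.8 mm².

A_s ≈ 2320 mm²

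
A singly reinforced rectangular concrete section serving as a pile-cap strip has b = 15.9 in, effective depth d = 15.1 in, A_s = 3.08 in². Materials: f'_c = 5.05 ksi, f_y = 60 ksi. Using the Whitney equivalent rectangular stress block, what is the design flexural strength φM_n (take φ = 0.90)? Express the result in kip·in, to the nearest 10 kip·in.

φM_n ≈ 2290 kip·in

T = A_s f_y = 3.08 × 60 = 184.8 kips.
a = T/(0.85 f'_c b) = 184.8/(0.85 × 5.05 × 15.9) = 2.708 in.
M_n = T(d − a/2) = 184.8 × (15.1 − 1.354) = 2540.3 kip·in.
φM_n = 0.90 × 2540.3 = 2286.3 kip·in.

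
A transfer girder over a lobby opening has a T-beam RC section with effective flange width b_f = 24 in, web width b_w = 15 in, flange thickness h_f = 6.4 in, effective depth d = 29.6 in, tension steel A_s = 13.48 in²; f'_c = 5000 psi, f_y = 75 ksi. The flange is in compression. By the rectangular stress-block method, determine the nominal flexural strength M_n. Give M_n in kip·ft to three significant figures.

M_n ≈ 2040 kip·ft

Tension: T = A_s f_y = 13.48 × 75 = 1011 kips.
Try a within the flange: a = T/(0.85 f'_c b_f) = 1011/(0.85 × 5 × 24) = 9.912 in.
a = 9.912 > h_f = 6.4 in: the block extends into the web. Split into flange-overhang and web parts.
C_f = 0.85 f'_c (b_f − b_w) h_f = 0.85 × 5 × (24 − 15) × 6.4 = 244.8 kips.
Remaining web compression depth: a_w = (T − C_f)/(0.85 f'_c b_w) = (1011 − 244.8)/(0.85 × 5 × 15) = 12.019 in.
M_n = C_f(d − h_f/2) + (T − C_f)(d − a_w/2) = 244.8 × (29.6 − 3.2) + 766.2 × (29.6 − 6.0095) = 6462.7 + 18075.0 = 24537.7 kip·in.
M_n = 24537.7/12 = 2044.81 kip·ft.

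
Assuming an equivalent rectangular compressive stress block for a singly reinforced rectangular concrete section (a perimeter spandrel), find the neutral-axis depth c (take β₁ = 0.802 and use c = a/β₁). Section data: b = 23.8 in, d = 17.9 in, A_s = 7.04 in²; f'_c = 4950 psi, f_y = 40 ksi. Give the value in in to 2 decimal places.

T = A_s f_y = 7.04 × 40 = 281.6 kips.
a = T/(0.85 f'_c b) = 281.6/(0.85 × 4.95 × 23.8) = 2.8121 in.
With β₁ = 0.802, c = a/β₁ = 2.8121/0.802 = 3.51 in.

c ≈ 3.51 in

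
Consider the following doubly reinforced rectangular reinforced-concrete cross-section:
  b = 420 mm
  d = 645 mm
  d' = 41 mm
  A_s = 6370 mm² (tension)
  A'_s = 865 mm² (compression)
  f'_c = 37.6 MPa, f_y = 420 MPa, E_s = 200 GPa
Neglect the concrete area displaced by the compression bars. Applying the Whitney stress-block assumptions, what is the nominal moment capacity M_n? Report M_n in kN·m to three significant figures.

M_n ≈ 1510 kN·m

Assume both tension and compression steel yield.
Net tension couple steel: A_s − A'_s = 5505 mm².
a = (A_s − A'_s) f_y / (0.85 f'_c b) = 2312100/(0.85 × 37.6 × 420) = 172.25 mm.
c = a/β₁ = 172.25/0.781 = 220.55 mm; ε'_s = 0.003(c − d')/c = 0.0024 ≥ f_y/E_s = 0.0021, so compression steel does yield.
M_n = (A_s − A'_s) f_y (d − a/2) + A'_s f_y (d − d') = [2312100 × (645 − 86.125) + 363300 × (645 − 41)] × 10⁻⁶ = 1292.17 + 219.43 = 1511.60 kN·m.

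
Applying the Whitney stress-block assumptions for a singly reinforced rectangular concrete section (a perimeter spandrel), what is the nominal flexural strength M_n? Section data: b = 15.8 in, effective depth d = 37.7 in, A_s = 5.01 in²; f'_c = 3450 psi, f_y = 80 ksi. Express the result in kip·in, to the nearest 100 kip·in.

T = A_s f_y = 5.01 × 80 = 400.8 kips.
a = T/(0.85 f'_c b) = 400.8/(0.85 × 3.45 × 15.8) = 8.650 in.
M_n = T(d − a/2) = 400.8 × (37.7 − 4.325) = 13376.7 kip·in.

M_n ≈ 13400 kip·in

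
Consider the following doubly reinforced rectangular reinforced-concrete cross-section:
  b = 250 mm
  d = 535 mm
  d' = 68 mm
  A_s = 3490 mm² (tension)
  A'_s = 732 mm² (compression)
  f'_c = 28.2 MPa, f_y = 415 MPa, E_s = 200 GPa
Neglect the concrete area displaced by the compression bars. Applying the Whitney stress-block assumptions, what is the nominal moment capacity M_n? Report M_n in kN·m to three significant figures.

M_n ≈ 645 kN·m

Assume both tension and compression steel yield.
Net tension couple steel: A_s − A'_s = 2758 mm².
a = (A_s − A'_s) f_y / (0.85 f'_c b) = 1144570/(0.85 × 28.2 × 250) = 191.00 mm.
c = a/β₁ = 191.00/0.849 = 224.97 mm; ε'_s = 0.003(c − d')/c = 0.0021 ≥ f_y/E_s = 0.0021, so compression steel does yield.
M_n = (A_s − A'_s) f_y (d − a/2) + A'_s f_y (d − d') = [1144570 × (535 − 95.5) + 303780 × (535 − 68)] × 10⁻⁶ = 503.04 + 141.87 = 644.91 kN·m.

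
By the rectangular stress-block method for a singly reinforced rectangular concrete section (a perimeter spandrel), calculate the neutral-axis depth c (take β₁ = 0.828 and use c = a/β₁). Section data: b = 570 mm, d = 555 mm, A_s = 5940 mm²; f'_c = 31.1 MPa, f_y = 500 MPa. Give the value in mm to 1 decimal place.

c ≈ 238.1 mm

T = A_s f_y = 5940 × 500 = 2970000 N = 2970 kN.
Setting C = 0.85 f'_c a b equal to T: a = 2970000/(0.85 × 31.1 × 570) = 197.107 mm.
With β₁ = 0.828, c = a/β₁ = 197.107/0.828 = 238.1 mm.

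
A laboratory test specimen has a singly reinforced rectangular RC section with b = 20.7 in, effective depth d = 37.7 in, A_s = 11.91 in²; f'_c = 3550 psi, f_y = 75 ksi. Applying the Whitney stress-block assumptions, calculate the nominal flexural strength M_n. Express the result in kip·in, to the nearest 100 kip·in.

T = A_s f_y = 11.91 × 75 = 893.25 kips.
a = T/(0.85 f'_c b) = 893.25/(0.85 × 3.55 × 20.7) = 14.301 in.
M_n = T(d − a/2) = 893.25 × (37.7 − 7.1505) = 27288.3 kip·in.

M_n ≈ 27300 kip·in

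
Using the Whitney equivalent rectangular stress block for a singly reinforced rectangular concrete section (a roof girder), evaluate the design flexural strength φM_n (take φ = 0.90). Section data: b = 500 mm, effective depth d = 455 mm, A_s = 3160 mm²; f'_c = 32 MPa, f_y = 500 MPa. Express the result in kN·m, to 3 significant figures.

T = A_s f_y = 3160 × 500 = 1580000 N = 1580 kN.
From C = T: a = T/(0.85 f'_c b) = 1580000/(0.85 × 32 × 500) = 116.18 mm.
M_n = T(d − a/2) = 1580 kN × (455 − 58.09) mm = 627.12 kN·m.
φM_n = 0.90 × 627.12 = 564.41 kN·m.

φM_n ≈ 564 kN·m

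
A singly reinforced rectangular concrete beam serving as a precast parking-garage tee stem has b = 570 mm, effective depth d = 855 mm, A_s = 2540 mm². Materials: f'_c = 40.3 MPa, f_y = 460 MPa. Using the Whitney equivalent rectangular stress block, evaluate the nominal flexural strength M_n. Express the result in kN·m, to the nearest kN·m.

T = A_s f_y = 2540 × 460 = 1168400 N = 1168.4 kN.
From C = T: a = T/(0.85 f'_c b) = 1168400/(0.85 × 40.3 × 570) = 59.84 mm.
M_n = T(d − a/2) = 1168.4 kN × (855 − 29.92) mm = 964.02 kN·m.

M_n ≈ 964 kN·m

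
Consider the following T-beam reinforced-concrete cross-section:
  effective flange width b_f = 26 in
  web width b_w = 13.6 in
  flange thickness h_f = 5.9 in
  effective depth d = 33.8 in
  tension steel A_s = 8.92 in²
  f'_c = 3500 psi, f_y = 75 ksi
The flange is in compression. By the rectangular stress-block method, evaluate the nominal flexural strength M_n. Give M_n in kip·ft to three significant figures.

M_n ≈ 1620 kip·ft

Tension: T = A_s f_y = 8.92 × 75 = 669 kips.
Try a within the flange: a = T/(0.85 f'_c b_f) = 669/(0.85 × 3.5 × 26) = 8.649 in.
a = 8.649 > h_f = 5.9 in: the block extends into the web. Split into flange-overhang and web parts.
C_f = 0.85 f'_c (b_f − b_w) h_f = 0.85 × 3.5 × (26 − 13.6) × 5.9 = 217.7 kips.
Remaining web compression depth: a_w = (T − C_f)/(0.85 f'_c b_w) = (669 − 217.7)/(0.85 × 3.5 × 13.6) = 11.154 in.
M_n = C_f(d − h_f/2) + (T − C_f)(d − a_w/2) = 217.7 × (33.8 − 2.95) + 451.3 × (33.8 − 5.577) = 6716.0 + 12737.0 = 19453.0 kip·in.
M_n = 19453.0/12 = 1621.08 kip·ft.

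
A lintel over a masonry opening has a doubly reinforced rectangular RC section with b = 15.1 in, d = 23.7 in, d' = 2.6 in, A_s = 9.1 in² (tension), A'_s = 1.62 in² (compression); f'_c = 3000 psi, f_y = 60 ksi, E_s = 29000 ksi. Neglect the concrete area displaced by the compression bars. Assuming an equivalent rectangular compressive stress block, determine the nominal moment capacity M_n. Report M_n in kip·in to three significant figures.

Assume both steels yield.
a = (A_s − A'_s) f_y/(0.85 f'_c b) = (9.1 − 1.62) × 60/(0.85 × 3 × 15.1) = 11.656 in.
c = a/β₁ = 11.656/0.85 = 13.713 in; ε'_s = 0.003(c − d')/c = 0.0024 ≥ ε_y = 0.0021, so the compression steel yields.
M_n = (A_s − A'_s) f_y (d − a/2) + A'_s f_y (d − d') = 448.8 × (23.7 − 5.828) + 97.2 × (23.7 − 2.6) = 8021.0 + 2050.9 = 10071.9 kip·in.

M_n ≈ 10100 kip·in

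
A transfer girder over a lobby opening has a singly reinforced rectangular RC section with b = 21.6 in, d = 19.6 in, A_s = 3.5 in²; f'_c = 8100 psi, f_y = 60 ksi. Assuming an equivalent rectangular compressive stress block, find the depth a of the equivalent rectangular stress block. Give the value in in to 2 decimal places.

a ≈ 1.41 in

T = A_s f_y = 3.5 × 60 = 210 kips.
a = T/(0.85 f'_c b) = 210/(0.85 × 8.1 × 21.6) = 1.41 in.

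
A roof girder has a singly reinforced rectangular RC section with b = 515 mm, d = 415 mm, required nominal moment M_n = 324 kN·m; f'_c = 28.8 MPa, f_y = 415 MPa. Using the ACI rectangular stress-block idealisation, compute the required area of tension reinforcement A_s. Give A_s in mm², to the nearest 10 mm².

A_s ≈ 2050 mm²

With M_n = 0.85 f'_c a b (d − a/2), solve the quadratic for a:
a = d − √(d² − 2M_n/(0.85 f'_c b)) = 415 − √(415² − 2 × 324×10⁶/(0.85 × 28.8 × 515)) = 67.40 mm.
A_s = 0.85 f'_c a b / f_y = 0.85 × 28.8 × 67.40 × 515 / 415 = 2047.5 mm².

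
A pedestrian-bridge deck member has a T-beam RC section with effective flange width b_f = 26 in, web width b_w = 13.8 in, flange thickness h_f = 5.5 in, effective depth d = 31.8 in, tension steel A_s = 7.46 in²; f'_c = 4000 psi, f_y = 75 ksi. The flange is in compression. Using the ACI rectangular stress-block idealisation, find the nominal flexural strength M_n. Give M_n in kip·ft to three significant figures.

Tension: T = A_s f_y = 7.46 × 75 = 559.5 kips.
Try a within the flange: a = T/(0.85 f'_c b_f) = 559.5/(0.85 × 4 × 26) = 6.329 in.
a = 6.329 > h_f = 5.5 in: the block extends into the web. Split into flange-overhang and web parts.
C_f = 0.85 f'_c (b_f − b_w) h_f = 0.85 × 4 × (26 − 13.8) × 5.5 = 228.1 kips.
Remaining web compression depth: a_w = (T − C_f)/(0.85 f'_c b_w) = (559.5 − 228.1)/(0.85 × 4 × 13.8) = 7.063 in.
M_n = C_f(d − h_f/2) + (T − C_f)(d − a_w/2) = 228.1 × (31.8 − 2.75) + 331.4 × (31.8 − 3.5315) = 6626.3 + 9368.2 = 15994.5 kip·in.
M_n = 15994.5/12 = 1332.88 kip·ft.

M_n ≈ 1330 kip·ft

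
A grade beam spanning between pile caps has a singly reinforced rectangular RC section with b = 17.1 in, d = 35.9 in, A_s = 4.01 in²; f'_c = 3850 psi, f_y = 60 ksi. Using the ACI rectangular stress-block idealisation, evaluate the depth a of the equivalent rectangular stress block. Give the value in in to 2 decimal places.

T = A_s f_y = 4.01 × 60 = 240.6 kips.
a = T/(0.85 f'_c b) = 240.6/(0.85 × 3.85 × 17.1) = 4.30 in.

a ≈ 4.30 in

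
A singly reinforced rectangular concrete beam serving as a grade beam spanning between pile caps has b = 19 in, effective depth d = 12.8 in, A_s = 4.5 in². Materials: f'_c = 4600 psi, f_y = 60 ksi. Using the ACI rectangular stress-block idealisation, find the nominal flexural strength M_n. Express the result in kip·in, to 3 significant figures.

M_n ≈ 2970 kip·in

T = A_s f_y = 4.5 × 60 = 270 kips.
a = T/(0.85 f'_c b) = 270/(0.85 × 4.6 × 19) = 3.634 in.
M_n = T(d − a/2) = 270 × (12.8 − 1.817) = 2965.4 kip·in.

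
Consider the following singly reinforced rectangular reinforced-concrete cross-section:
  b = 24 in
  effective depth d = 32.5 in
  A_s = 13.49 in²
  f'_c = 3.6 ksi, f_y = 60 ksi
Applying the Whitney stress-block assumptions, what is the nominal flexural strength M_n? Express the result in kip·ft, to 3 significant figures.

M_n ≈ 1820 kip·ft

T = A_s f_y = 13.49 × 60 = 809.4 kips.
a = T/(0.85 f'_c b) = 809.4/(0.85 × 3.6 × 24) = 11.021 in.
M_n = T(d − a/2) = 809.4 × (32.5 − 5.5105) = 21845.3 kip·in = 21845.3/12 = 1820.44 kip·ft.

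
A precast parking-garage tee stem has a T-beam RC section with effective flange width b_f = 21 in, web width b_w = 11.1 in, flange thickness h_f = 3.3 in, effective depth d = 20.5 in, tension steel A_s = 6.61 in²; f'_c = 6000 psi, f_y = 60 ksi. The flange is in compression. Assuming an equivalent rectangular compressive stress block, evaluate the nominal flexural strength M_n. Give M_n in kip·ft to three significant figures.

M_n ≈ 616 kip·ft

Tension: T = A_s f_y = 6.61 × 60 = 396.6 kips.
Try a within the flange: a = T/(0.85 f'_c b_f) = 396.6/(0.85 × 6 × 21) = 3.703 in.
a = 3.703 > h_f = 3.3 in: the block extends into the web. Split into flange-overhang and web parts.
C_f = 0.85 f'_c (b_f − b_w) h_f = 0.85 × 6 × (21 − 11.1) × 3.3 = 166.6 kips.
Remaining web compression depth: a_w = (T − C_f)/(0.85 f'_c b_w) = (396.6 − 166.6)/(0.85 × 6 × 11.1) = 4.063 in.
M_n = C_f(d − h_f/2) + (T − C_f)(d − a_w/2) = 166.6 × (20.5 − 1.65) + 230 × (20.5 − 2.0315) = 3140.4 + 4247.8 = 7388.2 kip·in.
M_n = 7388.2/12 = 615.68 kip·ft.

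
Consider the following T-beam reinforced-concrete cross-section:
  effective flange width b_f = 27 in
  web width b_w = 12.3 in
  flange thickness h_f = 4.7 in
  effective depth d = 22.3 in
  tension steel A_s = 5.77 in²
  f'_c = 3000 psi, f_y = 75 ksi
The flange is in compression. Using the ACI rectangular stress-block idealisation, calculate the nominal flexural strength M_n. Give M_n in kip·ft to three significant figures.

Tension: T = A_s f_y = 5.77 × 75 = 432.75 kips.
Try a within the flange: a = T/(0.85 f'_c b_f) = 432.75/(0.85 × 3 × 27) = 6.285 in.
a = 6.285 > h_f = 4.7 in: the block extends into the web. Split into flange-overhang and web parts.
C_f = 0.85 f'_c (b_f − b_w) h_f = 0.85 × 3 × (27 − 12.3) × 4.7 = 176.2 kips.
Remaining web compression depth: a_w = (T − C_f)/(0.85 f'_c b_w) = (432.75 − 176.2)/(0.85 × 3 × 12.3) = 8.179 in.
M_n = C_f(d − h_f/2) + (T − C_f)(d − a_w/2) = 176.2 × (22.3 − 2.35) + 256.55 × (22.3 − 4.0895) = 3515.2 + 4671.9 = 8187.1 kip·in.
M_n = 8187.1/12 = 682.26 kip·ft.

M_n ≈ 682 kip·ft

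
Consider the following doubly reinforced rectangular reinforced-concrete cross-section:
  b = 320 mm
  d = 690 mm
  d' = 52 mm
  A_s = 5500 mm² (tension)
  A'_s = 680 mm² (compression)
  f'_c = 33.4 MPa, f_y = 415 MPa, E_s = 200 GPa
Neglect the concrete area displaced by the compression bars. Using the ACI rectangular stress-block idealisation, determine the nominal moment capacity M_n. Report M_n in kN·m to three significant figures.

Assume both tension and compression steel yield.
Net tension couple steel: A_s − A'_s = 4820 mm².
a = (A_s − A'_s) f_y / (0.85 f'_c b) = 2000300/(0.85 × 33.4 × 320) = 220.18 mm.
c = a/β₁ = 220.18/0.811 = 271.49 mm; ε'_s = 0.003(c − d')/c = 0.0024 ≥ f_y/E_s = 0.0021, so compression steel does yield.
M_n = (A_s − A'_s) f_y (d − a/2) + A'_s f_y (d − d') = [2000300 × (690 − 110.09) + 282200 × (690 − 52)] × 10⁻⁶ = 1159.99 + 180.04 = 1340.03 kN·m.

M_n ≈ 1340 kN·m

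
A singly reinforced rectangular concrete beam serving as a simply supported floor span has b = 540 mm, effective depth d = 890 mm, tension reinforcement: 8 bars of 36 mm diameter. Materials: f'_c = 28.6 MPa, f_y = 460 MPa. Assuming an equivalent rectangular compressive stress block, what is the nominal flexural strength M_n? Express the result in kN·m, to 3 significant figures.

M_n ≈ 2800 kN·m

A_s = 8 × 1018 = 8144 mm².
T = A_s f_y = 8144 × 460 = 3746240 N = 3746.24 kN.
From C = T: a = T/(0.85 f'_c b) = 3746240/(0.85 × 28.6 × 540) = 285.38 mm.
M_n = T(d − a/2) = 3746.24 kN × (890 − 142.69) mm = 2799.60 kN·m.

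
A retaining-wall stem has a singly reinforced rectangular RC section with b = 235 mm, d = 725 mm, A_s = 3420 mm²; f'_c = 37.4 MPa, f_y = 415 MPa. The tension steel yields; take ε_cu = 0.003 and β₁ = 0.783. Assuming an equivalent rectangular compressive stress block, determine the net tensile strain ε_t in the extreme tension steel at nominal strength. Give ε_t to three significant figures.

ε_t ≈ 0.00596

a = A_s f_y/(0.85 f'_c b) = 189.98 mm.
β₁ = 0.783, so c = a/β₁ = 189.98/0.783 = 242.63 mm.
From the linear strain diagram with ε_cu = 0.003: ε_t = 0.003 (d − c)/c = 0.003 × (725 − 242.63)/242.63 = 0.00596.
Since ε_t ≥ 0.005, the section is tension-controlled.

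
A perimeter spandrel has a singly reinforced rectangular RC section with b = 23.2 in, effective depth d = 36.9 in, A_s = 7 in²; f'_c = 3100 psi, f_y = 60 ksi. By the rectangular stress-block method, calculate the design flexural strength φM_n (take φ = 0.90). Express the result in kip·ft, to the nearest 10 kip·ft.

T = A_s f_y = 7 × 60 = 420 kips.
a = T/(0.85 f'_c b) = 420/(0.85 × 3.1 × 23.2) = 6.870 in.
M_n = T(d − a/2) = 420 × (36.9 − 3.435) = 14055.3 kip·in = 14055.3/12 = 1171.28 kip·ft.
φM_n = 0.90 × 1171.28 = 1054.15 kip·ft.

φM_n ≈ 1050 kip·ft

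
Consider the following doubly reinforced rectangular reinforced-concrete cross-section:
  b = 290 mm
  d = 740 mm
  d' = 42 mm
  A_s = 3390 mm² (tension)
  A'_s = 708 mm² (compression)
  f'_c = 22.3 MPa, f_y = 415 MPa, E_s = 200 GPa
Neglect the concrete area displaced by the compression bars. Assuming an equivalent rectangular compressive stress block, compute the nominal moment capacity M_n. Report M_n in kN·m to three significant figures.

M_n ≈ 916 kN·m

Assume both tension and compression steel yield.
Net tension couple steel: A_s − A'_s = 2682 mm².
a = (A_s − A'_s) f_y / (0.85 f'_c b) = 1113030/(0.85 × 22.3 × 290) = 202.48 mm.
c = a/β₁ = 202.48/0.85 = 238.21 mm; ε'_s = 0.003(c − d')/c = 0.0025 ≥ f_y/E_s = 0.0021, so compression steel does yield.
M_n = (A_s − A'_s) f_y (d − a/2) + A'_s f_y (d − d') = [1113030 × (740 − 101.24) + 293820 × (740 − 42)] × 10⁻⁶ = 710.96 + 205.09 = 916.05 kN·m.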